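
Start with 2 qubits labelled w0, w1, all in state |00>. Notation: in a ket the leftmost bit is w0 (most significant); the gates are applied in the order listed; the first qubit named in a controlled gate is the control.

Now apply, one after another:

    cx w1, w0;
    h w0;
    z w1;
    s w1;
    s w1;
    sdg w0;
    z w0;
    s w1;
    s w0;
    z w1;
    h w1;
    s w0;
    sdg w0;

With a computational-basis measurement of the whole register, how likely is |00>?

A full measurement returns |00> with probability 1/4. Key observation: the block from step 12 through step 13 cancels to the identity and can be dropped.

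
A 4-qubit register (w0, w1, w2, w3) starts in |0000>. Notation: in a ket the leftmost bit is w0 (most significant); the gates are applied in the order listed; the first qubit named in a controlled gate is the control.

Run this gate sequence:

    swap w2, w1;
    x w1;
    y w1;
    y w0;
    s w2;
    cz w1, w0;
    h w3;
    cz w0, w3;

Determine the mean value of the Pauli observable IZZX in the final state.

The expectation value of IZZX is -1.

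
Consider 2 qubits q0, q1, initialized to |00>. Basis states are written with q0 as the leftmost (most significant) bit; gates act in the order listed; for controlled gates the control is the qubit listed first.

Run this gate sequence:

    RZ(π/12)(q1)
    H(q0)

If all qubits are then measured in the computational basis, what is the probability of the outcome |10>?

Outcome |10> occurs with probability 1/2.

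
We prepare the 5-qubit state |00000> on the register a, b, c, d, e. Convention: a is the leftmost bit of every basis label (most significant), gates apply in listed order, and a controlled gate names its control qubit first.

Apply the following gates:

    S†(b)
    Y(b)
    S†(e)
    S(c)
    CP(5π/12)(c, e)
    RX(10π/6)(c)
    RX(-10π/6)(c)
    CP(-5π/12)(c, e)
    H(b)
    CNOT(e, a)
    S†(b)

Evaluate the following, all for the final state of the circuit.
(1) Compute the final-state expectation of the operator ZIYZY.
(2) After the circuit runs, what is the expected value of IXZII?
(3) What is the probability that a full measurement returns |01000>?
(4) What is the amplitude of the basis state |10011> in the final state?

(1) The observable ZIYZY averages to 0. Key observation: steps 5-8 multiply out to the identity, so the circuit reduces to the remaining gates.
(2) The observable IXZII averages to 0.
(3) Outcome |01000> occurs with probability 1/2.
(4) The amplitude on |10011> is 0.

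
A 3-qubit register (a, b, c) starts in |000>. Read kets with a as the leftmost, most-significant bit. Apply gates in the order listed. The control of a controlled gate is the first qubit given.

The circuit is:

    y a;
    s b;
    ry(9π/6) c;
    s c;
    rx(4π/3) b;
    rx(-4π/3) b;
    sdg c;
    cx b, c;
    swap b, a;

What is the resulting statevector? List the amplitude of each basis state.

The resulting statevector has amplitude -sqrt(2)*I/2 on |010>, sqrt(2)*I/2 on |011>, and 0 on every other basis state. Key observation: the block from step 4 through step 7 cancels to the identity and can be dropped.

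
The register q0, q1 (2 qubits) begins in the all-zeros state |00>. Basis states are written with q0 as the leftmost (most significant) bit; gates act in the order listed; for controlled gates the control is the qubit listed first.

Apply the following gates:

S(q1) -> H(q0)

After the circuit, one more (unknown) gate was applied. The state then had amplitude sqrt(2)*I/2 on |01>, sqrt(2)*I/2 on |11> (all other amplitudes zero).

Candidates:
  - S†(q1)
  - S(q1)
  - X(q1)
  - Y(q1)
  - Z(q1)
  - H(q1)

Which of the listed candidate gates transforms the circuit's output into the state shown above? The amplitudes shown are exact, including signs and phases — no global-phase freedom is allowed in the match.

The applied gate was Y(q1).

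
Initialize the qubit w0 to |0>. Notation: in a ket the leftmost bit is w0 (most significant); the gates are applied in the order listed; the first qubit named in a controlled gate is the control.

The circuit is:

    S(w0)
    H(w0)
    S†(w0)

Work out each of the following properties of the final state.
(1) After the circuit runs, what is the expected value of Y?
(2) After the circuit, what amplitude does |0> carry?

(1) In the final state, Y has expectation -1.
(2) |0> carries amplitude sqrt(2)/2 in the final state.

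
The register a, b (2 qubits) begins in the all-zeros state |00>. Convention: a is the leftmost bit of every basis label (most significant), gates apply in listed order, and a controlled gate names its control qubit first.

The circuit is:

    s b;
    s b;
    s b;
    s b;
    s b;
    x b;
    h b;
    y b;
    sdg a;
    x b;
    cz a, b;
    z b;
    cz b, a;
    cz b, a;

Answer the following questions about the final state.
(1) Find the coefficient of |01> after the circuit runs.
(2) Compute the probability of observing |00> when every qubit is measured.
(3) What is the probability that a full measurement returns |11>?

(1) The amplitude on |01> is -sqrt(2)*I/2.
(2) A full measurement returns |00> with probability 1/2.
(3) Outcome |11> occurs with probability 0.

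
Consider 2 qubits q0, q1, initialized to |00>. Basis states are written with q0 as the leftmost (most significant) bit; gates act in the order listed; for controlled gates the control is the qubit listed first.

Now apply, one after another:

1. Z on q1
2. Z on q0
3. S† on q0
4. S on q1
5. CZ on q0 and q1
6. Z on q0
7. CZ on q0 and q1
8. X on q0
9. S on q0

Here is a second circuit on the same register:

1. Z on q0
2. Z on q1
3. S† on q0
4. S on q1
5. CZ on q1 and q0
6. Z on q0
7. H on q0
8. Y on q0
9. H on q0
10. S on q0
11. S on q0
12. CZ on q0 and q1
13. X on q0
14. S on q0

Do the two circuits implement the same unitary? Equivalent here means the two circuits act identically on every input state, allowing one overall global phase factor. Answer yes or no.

No — the two circuits implement different unitaries, even allowing a global phase.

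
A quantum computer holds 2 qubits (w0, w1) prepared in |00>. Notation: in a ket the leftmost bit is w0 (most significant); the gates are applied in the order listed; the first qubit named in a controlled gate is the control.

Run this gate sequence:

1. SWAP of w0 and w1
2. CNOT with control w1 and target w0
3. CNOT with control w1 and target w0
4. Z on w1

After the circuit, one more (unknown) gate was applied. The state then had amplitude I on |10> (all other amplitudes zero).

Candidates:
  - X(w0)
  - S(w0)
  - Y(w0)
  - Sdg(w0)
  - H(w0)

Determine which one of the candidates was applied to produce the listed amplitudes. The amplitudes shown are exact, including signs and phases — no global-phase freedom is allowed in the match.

The applied gate was Y(w0).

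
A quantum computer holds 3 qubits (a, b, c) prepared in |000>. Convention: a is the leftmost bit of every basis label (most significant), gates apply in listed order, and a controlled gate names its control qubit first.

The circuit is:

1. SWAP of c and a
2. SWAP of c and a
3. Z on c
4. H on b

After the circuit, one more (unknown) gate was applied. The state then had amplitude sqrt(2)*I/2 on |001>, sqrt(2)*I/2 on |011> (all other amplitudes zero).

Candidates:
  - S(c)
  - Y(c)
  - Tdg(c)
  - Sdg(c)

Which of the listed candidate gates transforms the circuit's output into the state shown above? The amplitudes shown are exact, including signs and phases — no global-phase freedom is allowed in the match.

The unique candidate consistent with the amplitudes is Y(c). Key observation: the block from step 1 through step 2 cancels to the identity and can be dropped.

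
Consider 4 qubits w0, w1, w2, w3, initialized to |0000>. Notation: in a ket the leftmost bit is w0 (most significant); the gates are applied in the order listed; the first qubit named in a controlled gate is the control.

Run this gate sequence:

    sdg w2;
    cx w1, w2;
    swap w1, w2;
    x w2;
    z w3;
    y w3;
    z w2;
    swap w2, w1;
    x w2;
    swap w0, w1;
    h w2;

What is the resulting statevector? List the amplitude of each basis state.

The final amplitudes are -sqrt(2)*I/2 on |1001>, sqrt(2)*I/2 on |1011>, and 0 on every other basis state.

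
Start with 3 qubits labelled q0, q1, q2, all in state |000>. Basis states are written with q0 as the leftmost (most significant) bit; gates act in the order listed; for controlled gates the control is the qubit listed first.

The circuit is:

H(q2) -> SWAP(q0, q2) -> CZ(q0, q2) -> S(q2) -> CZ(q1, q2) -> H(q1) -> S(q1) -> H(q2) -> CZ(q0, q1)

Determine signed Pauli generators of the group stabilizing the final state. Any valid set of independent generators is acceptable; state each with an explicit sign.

The stabilizer group can be generated by +XZI, +ZYI, +IIX, among other valid generating sets.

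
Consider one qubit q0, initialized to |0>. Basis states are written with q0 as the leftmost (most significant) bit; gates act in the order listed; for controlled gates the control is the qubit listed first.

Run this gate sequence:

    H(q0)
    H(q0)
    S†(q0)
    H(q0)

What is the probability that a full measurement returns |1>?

The probability of measuring |1> is 1/2. Key observation: gates 1-2 undo each other exactly, leaving only the rest of the circuit to track.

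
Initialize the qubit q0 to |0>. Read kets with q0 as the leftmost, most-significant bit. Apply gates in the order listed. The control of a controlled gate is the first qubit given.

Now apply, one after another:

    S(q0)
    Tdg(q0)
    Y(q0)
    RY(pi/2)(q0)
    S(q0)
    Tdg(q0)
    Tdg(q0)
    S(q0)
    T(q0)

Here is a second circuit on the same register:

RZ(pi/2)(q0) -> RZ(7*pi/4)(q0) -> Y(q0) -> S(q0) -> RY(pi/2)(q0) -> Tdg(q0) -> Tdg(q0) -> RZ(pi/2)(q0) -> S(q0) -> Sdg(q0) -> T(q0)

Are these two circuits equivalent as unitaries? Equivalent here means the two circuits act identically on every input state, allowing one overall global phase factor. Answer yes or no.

No, they are not equivalent — no single phase factor reconciles the two unitaries.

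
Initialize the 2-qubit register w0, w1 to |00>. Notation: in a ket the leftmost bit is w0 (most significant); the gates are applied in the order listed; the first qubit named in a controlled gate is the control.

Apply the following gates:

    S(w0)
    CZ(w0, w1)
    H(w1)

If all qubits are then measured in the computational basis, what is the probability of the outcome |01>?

The probability of measuring |01> is 1/2.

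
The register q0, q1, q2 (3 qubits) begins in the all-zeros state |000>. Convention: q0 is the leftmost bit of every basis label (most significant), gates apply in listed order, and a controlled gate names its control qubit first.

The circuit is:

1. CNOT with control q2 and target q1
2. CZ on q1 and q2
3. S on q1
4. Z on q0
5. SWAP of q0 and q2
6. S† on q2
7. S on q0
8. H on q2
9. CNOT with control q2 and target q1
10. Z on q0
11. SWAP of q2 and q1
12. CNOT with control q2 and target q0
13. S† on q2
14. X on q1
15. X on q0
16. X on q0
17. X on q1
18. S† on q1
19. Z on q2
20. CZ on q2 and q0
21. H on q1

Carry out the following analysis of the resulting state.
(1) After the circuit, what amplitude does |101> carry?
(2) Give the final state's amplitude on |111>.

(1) |101> carries amplitude -1/2 in the final state.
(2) The final state's coefficient on |111> equals 1/2.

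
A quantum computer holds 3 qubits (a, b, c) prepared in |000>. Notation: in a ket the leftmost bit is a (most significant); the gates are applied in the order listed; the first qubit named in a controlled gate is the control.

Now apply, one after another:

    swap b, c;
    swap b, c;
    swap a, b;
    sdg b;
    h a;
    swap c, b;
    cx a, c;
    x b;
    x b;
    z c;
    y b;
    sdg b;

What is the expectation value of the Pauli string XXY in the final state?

The observable XXY averages to 0. Key observation: gates 1-2 undo each other exactly, leaving only the rest of the circuit to track.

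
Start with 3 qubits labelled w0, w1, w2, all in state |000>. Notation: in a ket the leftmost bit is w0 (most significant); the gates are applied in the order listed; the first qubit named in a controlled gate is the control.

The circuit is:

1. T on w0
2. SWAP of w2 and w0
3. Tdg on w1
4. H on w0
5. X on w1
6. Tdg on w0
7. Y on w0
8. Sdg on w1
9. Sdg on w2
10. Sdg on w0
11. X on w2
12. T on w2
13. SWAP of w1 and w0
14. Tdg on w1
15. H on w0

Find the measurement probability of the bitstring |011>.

Outcome |011> occurs with probability 1/4.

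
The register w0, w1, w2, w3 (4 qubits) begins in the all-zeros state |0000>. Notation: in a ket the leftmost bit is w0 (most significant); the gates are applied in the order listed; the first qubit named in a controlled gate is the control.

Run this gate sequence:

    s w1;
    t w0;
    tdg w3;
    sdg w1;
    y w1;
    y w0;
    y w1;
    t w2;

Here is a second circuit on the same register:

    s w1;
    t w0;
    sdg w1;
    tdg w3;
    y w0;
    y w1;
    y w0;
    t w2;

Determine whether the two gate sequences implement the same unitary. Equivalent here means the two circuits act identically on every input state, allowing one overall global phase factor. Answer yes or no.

No: there is an input state on which the two circuits produce genuinely different outputs (not merely differing by a phase).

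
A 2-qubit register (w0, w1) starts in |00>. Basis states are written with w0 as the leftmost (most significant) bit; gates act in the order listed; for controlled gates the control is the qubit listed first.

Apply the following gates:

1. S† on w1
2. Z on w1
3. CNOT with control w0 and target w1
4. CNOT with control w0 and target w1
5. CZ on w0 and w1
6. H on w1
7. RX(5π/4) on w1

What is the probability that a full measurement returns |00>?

Outcome |00> occurs with probability 1/2.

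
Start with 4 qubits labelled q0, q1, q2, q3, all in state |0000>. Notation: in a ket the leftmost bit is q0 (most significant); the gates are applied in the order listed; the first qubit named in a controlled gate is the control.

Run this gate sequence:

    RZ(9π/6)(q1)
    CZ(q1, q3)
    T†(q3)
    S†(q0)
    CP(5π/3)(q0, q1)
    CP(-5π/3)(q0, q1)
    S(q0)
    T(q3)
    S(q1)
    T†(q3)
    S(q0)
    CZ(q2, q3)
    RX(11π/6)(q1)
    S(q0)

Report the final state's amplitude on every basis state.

The final amplitudes are (sqrt(2) + sqrt(6))*exp(I*pi/4)/4 on |0000>, (-sqrt(2) + sqrt(6))*exp(3*I*pi/4)/4 on |0100>, and 0 on every other basis state. Key observation: steps 3-8 multiply out to the identity, so the circuit reduces to the remaining gates.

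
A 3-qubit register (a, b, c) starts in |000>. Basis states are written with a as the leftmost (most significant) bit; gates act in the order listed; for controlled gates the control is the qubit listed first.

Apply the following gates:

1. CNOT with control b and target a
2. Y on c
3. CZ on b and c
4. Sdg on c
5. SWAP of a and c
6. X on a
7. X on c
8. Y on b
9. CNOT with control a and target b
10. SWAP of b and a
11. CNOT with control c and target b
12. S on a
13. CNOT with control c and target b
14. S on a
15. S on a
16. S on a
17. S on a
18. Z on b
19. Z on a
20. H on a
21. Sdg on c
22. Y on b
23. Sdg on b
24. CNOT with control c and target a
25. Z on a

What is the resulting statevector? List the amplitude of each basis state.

The resulting statevector has amplitude sqrt(2)*I/2 on |011>, sqrt(2)*I/2 on |111>, and 0 on every other basis state. Key observation: gates 14-17 undo each other exactly, leaving only the rest of the circuit to track.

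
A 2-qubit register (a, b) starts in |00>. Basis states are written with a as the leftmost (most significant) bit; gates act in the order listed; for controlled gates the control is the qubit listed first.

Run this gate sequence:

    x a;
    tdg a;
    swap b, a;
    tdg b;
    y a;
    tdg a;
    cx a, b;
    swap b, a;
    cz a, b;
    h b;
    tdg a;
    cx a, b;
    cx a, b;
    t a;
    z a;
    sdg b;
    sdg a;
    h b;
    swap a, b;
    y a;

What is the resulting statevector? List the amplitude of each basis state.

The final amplitudes are -sqrt(2)/2 on |00>, 0 on |01>, (1 - I)*exp(3*I*pi/4)/2 on |10>, 0 on |11>. Key observation: steps 11-14 multiply out to the identity, so the circuit reduces to the remaining gates.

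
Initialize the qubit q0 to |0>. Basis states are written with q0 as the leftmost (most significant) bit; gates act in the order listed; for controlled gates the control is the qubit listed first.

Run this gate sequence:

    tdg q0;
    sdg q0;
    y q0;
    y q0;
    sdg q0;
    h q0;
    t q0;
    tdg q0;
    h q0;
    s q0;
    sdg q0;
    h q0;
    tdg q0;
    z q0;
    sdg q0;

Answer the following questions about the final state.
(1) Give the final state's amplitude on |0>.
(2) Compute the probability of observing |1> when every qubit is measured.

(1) The final state's coefficient on |0> equals sqrt(2)/2. Key observation: gates 5-10 undo each other exactly, leaving only the rest of the circuit to track.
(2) Outcome |1> occurs with probability 1/2.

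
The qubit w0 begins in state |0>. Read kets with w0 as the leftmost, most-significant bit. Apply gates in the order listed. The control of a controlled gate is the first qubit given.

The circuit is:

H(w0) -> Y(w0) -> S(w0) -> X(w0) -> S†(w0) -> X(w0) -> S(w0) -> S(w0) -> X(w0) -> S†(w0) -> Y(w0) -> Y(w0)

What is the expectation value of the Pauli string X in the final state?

The expectation value of X is 0.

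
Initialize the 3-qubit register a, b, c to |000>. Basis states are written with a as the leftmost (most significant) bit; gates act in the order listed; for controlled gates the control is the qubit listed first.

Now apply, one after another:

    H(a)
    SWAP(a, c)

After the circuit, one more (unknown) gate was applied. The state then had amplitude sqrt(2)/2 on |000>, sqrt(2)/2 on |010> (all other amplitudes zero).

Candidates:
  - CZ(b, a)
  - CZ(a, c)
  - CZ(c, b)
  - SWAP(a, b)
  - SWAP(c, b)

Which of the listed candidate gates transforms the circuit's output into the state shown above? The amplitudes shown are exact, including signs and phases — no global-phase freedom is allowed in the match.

The applied gate was SWAP(c, b).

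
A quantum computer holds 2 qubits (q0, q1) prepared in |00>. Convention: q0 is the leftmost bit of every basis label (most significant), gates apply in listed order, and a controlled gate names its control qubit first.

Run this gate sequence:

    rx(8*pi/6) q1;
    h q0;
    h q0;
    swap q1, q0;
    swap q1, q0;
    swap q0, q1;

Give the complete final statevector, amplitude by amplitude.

After the circuit, the state carries amplitude -1/2 on |00>, 0 on |01>, -sqrt(3)*I/2 on |10>, 0 on |11>. Key observation: the block from step 4 through step 5 cancels to the identity and can be dropped.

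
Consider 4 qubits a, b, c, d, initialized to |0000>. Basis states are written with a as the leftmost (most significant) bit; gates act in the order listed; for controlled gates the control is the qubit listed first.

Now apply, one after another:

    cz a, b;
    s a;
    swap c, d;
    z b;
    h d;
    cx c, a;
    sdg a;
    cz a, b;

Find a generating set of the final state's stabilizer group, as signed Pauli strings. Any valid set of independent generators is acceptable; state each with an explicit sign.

The stabilizer group can be generated by +IIIX, +ZIII, +IZII, +IIZI, among other valid generating sets.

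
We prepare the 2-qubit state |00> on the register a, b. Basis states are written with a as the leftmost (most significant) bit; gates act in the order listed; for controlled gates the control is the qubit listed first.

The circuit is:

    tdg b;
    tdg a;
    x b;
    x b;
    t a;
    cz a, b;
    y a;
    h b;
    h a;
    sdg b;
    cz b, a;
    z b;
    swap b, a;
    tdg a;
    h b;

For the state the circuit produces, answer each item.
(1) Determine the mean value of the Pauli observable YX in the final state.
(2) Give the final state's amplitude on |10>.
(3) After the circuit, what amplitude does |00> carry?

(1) The expectation value of YX is sqrt(2)/2. Key observation: steps 3-4 multiply out to the identity, so the circuit reduces to the remaining gates.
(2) The final state's coefficient on |10> equals sqrt(2)*exp(3*I*pi/4)/2.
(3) |00> carries amplitude 0 in the final state.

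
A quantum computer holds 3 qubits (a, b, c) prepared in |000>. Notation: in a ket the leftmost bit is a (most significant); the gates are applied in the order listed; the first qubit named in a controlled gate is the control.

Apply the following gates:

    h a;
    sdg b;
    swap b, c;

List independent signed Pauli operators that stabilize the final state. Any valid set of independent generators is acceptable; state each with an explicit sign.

The final state is stabilized by the group generated by +XII, +IZI, +IIZ; other independent generating sets are equally valid.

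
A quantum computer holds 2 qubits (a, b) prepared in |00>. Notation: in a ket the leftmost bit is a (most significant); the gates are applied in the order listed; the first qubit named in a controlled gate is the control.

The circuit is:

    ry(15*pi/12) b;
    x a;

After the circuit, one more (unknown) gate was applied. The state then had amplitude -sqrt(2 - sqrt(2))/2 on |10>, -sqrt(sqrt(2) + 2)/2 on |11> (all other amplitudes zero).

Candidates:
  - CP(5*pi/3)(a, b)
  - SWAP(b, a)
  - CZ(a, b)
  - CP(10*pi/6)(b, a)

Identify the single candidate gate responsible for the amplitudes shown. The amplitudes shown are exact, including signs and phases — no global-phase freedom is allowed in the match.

It was CZ(a, b) that produced the state shown.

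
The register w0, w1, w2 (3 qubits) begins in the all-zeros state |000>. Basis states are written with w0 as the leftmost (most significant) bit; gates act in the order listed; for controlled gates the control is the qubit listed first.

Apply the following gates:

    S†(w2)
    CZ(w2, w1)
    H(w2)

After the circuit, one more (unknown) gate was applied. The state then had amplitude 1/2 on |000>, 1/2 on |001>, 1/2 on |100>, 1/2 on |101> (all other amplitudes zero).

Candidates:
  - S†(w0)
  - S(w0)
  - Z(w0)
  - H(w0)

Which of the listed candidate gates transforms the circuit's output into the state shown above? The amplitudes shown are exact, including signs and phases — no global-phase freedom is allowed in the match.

The unique candidate consistent with the amplitudes is H(w0).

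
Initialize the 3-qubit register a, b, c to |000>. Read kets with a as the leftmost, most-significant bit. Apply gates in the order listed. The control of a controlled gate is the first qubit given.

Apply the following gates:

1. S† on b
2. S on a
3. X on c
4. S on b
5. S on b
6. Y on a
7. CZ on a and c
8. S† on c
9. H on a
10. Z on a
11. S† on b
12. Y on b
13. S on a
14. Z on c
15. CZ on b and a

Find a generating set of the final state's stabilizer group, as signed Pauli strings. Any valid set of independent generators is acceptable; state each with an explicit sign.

One valid set of independent stabilizer generators is -YII, -IZI, -IIZ (any independent generating set of the same group is equally correct).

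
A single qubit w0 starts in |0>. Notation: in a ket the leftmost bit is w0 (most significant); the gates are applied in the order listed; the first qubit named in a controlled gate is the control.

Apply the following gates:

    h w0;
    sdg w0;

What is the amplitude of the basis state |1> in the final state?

|1> carries amplitude -sqrt(2)*I/2 in the final state.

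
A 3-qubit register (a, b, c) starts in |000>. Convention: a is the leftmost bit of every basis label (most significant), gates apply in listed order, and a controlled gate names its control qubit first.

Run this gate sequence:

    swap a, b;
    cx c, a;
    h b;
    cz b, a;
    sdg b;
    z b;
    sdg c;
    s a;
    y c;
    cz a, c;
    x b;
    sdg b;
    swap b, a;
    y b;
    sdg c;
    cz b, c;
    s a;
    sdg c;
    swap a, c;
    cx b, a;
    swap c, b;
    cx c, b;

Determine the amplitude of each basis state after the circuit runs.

After the circuit, the state carries amplitude -sqrt(2)/2 on |001>, -sqrt(2)*I/2 on |011>, and 0 on every other basis state.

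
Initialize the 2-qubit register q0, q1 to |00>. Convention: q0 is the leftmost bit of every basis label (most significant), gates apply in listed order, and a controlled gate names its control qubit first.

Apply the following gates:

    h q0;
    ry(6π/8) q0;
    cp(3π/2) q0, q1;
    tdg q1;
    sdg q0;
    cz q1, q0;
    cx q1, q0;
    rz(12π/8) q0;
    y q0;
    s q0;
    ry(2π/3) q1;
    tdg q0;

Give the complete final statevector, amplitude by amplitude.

The final amplitudes are sqrt(2)*(-sqrt(sqrt(2) + 2) - sqrt(2 - sqrt(2)))*exp(3*I*pi/4)/8 on |00>, sqrt(6)*(-sqrt(sqrt(2) + 2) - sqrt(2 - sqrt(2)))*exp(3*I*pi/4)/8 on |01>, sqrt(2)*(-sqrt(sqrt(2) + 2) + sqrt(2 - sqrt(2)))/8 on |10>, sqrt(6)*(-sqrt(sqrt(2) + 2) + sqrt(2 - sqrt(2)))/8 on |11>.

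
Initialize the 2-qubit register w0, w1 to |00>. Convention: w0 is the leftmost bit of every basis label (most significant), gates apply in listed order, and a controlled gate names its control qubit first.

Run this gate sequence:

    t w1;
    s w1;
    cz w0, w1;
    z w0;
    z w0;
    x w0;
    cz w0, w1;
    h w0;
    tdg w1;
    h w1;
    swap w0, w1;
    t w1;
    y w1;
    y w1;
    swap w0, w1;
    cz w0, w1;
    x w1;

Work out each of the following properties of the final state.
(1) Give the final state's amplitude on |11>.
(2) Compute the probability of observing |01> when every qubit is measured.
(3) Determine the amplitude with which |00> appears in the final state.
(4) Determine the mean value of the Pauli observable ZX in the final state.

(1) The amplitude on |11> is -exp(I*pi/4)/2.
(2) A full measurement returns |01> with probability 1/4.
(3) The amplitude on |00> is 1/2.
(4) The observable ZX averages to 1.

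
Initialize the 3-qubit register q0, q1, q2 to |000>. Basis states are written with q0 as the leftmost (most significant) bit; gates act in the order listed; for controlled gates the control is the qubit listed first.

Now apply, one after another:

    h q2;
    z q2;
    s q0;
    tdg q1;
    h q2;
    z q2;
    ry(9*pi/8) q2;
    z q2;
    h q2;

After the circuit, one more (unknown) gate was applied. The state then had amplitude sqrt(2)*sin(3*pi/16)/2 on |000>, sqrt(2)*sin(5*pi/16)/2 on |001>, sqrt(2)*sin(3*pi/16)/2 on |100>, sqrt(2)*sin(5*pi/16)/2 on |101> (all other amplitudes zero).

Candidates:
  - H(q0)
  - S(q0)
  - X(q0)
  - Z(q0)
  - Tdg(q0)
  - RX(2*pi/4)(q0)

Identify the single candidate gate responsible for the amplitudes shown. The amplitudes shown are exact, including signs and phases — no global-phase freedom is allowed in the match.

The applied gate was H(q0).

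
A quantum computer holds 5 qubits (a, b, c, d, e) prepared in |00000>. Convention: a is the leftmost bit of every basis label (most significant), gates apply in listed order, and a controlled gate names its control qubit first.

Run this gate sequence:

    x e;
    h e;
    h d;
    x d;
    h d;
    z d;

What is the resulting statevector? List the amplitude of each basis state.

After the circuit, the state carries amplitude sqrt(2)/2 on |00000>, -sqrt(2)/2 on |00001>, and 0 on every other basis state. Key observation: gates 3-6 undo each other exactly, leaving only the rest of the circuit to track.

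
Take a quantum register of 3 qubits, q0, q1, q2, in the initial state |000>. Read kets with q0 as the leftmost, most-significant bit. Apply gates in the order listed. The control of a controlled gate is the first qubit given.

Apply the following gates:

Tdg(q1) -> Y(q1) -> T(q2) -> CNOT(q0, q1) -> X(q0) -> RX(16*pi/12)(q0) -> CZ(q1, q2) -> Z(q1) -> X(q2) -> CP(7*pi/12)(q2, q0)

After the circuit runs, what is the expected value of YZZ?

In the final state, YZZ has expectation -sqrt(6)/8 + 3*sqrt(2)/8.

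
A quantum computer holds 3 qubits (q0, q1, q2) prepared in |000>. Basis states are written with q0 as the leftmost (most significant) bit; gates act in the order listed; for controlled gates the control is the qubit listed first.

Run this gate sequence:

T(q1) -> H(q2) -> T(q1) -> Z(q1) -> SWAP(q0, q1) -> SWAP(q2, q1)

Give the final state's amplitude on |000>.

The amplitude on |000> is sqrt(2)/2.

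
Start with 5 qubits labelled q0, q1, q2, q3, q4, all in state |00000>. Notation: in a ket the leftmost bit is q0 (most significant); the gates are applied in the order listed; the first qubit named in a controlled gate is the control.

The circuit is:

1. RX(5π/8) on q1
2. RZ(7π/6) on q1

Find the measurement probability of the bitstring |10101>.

Outcome |10101> occurs with probability 0.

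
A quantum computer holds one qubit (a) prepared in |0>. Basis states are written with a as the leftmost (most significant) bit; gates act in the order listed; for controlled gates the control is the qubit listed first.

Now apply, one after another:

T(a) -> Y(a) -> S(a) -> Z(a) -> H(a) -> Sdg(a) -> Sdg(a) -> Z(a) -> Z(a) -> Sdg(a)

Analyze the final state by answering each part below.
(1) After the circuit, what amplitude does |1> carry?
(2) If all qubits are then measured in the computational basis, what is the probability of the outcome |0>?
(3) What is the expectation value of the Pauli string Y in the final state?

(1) The amplitude on |1> is -sqrt(2)*I/2.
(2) The probability of measuring |0> is 1/2.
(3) The expectation value of Y is -1.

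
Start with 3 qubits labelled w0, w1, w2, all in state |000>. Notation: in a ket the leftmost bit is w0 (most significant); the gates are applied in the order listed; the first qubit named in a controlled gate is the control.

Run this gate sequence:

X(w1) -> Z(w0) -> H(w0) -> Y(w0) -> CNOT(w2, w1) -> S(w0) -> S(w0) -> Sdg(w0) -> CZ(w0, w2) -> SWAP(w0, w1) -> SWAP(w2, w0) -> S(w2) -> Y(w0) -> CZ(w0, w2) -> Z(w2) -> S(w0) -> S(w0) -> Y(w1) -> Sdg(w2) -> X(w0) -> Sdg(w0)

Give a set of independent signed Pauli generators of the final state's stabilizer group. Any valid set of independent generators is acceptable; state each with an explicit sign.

One valid set of independent stabilizer generators is -IYI, +ZII, -IIZ (any independent generating set of the same group is equally correct). Key observation: the block from step 7 through step 8 cancels to the identity and can be dropped.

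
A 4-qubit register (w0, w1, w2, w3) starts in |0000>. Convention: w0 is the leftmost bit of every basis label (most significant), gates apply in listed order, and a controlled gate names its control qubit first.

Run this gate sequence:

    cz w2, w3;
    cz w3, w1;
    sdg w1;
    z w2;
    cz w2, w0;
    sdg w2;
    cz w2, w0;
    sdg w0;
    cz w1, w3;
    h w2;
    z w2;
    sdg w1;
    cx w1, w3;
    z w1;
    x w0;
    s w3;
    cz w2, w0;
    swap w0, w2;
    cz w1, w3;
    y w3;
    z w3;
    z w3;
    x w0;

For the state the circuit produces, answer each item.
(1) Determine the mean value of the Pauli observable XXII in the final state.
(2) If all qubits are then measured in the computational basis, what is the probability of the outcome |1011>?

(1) In the final state, XXII has expectation 0.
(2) Outcome |1011> occurs with probability 1/2.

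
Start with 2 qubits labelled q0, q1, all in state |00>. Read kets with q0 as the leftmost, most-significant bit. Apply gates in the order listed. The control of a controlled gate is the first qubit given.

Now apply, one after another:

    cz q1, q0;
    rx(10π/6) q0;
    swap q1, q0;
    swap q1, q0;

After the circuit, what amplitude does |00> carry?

|00> carries amplitude -sqrt(3)/2 in the final state. Key observation: steps 3-4 multiply out to the identity, so the circuit reduces to the remaining gates.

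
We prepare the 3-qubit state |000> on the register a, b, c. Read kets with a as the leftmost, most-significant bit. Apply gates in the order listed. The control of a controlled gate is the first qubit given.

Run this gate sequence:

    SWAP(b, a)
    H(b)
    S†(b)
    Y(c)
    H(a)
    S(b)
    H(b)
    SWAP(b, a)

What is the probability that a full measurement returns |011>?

The probability of measuring |011> is 1/2.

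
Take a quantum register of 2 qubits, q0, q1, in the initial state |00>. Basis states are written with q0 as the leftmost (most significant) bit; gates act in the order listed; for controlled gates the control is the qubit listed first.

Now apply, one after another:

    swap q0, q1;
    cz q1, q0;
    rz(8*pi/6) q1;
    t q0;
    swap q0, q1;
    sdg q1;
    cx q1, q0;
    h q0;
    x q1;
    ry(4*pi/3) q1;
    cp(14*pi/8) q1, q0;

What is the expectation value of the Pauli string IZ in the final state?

The observable IZ averages to 1/2.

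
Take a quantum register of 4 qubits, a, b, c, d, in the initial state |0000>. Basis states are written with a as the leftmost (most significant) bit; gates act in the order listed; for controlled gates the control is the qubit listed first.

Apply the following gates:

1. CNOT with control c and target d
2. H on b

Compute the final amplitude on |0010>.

The amplitude on |0010> is 0.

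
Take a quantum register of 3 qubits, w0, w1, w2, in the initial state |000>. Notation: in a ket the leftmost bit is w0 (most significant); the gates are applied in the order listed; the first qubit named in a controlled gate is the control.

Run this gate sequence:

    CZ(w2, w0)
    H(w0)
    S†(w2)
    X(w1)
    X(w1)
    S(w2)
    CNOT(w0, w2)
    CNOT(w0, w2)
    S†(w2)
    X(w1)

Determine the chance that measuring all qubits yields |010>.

The probability of measuring |010> is 1/2. Key observation: the block from step 5 through step 10 cancels to the identity and can be dropped.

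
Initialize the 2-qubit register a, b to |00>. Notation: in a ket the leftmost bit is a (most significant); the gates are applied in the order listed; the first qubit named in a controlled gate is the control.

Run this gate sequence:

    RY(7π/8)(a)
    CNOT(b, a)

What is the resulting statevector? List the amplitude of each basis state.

The resulting statevector has amplitude cos(7*pi/16) on |00>, 0 on |01>, sin(7*pi/16) on |10>, 0 on |11>.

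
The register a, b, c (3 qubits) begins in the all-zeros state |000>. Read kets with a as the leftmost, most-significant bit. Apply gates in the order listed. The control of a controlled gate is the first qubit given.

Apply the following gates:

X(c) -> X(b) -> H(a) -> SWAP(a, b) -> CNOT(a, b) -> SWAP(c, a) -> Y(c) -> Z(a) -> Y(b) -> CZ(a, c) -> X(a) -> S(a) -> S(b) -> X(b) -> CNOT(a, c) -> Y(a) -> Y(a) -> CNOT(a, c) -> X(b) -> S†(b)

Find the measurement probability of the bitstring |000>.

The probability of measuring |000> is 1/2. Key observation: steps 13-20 multiply out to the identity, so the circuit reduces to the remaining gates.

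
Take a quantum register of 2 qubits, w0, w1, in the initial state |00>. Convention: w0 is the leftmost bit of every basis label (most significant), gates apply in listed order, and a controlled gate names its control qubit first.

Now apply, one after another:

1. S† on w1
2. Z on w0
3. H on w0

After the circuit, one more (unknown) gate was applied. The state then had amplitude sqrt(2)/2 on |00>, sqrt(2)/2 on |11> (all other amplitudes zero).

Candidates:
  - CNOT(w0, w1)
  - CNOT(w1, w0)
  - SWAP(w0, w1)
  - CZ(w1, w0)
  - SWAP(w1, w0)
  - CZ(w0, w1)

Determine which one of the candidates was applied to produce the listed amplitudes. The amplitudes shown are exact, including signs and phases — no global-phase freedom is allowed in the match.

The applied gate was CNOT(w0, w1).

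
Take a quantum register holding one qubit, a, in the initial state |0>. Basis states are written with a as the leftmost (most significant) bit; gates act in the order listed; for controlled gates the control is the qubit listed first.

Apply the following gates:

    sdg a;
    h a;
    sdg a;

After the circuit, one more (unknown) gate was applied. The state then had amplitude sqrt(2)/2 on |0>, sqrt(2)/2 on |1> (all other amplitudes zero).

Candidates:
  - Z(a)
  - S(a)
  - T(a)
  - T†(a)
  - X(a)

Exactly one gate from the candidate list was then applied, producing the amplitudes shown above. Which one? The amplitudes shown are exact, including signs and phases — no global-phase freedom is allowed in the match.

It was S(a) that produced the state shown.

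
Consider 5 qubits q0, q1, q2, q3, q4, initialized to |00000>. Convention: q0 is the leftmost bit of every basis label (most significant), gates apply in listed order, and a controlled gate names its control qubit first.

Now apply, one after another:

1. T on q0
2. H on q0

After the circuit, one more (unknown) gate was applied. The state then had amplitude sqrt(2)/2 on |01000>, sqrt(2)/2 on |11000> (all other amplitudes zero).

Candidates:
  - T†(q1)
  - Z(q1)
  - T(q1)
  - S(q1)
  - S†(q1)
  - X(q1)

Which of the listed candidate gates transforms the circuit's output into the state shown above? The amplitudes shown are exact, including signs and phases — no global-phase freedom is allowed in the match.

The applied gate was X(q1).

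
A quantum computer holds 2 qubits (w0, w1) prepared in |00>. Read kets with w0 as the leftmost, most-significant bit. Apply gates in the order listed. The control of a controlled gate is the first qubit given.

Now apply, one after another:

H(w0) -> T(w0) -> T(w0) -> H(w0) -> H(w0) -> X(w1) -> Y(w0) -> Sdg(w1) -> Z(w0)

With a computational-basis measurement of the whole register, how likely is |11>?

The probability of measuring |11> is 1/2.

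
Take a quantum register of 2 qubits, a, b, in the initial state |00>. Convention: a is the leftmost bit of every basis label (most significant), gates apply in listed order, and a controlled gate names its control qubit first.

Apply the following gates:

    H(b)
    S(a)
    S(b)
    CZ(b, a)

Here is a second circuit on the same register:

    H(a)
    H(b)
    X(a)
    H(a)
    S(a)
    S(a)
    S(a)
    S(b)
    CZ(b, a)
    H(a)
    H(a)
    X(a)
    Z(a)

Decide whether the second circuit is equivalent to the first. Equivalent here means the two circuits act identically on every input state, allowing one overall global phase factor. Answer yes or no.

No, they are not equivalent — no single phase factor reconciles the two unitaries.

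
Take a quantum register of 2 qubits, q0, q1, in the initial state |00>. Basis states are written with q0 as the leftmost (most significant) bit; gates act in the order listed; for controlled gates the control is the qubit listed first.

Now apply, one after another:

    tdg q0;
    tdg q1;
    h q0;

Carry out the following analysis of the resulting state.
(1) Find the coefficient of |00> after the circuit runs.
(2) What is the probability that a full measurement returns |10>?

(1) The amplitude on |00> is sqrt(2)/2.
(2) Outcome |10> occurs with probability 1/2.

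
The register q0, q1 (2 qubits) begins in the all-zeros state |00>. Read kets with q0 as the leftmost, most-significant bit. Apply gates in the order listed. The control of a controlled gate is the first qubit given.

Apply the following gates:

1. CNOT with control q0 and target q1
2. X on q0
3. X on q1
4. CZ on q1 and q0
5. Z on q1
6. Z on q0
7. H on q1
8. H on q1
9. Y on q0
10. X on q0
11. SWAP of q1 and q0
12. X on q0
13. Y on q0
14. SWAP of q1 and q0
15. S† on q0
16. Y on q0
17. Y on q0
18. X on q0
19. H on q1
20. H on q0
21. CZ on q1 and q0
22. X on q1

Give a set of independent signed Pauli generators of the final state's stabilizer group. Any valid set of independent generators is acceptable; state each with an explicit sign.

One valid set of independent stabilizer generators is -XZ, -ZX (any independent generating set of the same group is equally correct).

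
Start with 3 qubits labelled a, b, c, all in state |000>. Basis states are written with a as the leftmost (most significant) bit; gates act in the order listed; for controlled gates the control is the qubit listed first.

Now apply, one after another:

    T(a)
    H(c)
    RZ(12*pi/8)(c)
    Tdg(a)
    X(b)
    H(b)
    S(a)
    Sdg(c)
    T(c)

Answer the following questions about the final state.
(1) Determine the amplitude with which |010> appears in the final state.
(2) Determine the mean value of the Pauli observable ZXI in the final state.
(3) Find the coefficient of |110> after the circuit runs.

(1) The final state's coefficient on |010> equals exp(I*pi/4)/2.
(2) The expectation value of ZXI is -1.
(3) |110> carries amplitude 0 in the final state.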